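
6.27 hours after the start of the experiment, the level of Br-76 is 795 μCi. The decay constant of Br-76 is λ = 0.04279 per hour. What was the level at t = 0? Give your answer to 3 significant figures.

t½ = ln 2 / λ = 0.69315 / 0.04279 ≈ 16.199 hours.
Number of half-lives elapsed: n = 6.27/16.199 ≈ 0.38707.
A₀ = A × 2^n = 795 × 2^0.38707 = 795 × 1.3077 ≈ 1039.6 μCi.

1040 μCi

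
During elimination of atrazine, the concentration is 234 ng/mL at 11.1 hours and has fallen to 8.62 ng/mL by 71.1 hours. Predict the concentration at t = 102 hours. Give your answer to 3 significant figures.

Over Δt = 71.1 − 11.1 = 60 hours, the level fell by a factor of 234/8.62 ≈ 27.146.
n = log₂(27.146) ≈ 4.7627 half-lives, so t½ = 60/4.7627 ≈ 12.598 hours.
From t = 71.1 to t = 102: 8.62 × (1/2)^((102−71.1)/12.598) ≈ 1.5745 ng/mL.

1.57 ng/mL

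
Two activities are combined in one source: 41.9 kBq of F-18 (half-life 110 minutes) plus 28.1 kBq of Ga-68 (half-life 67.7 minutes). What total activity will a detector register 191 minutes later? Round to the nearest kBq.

17 kBq

F-18: 41.9 × (1/2)^(191/110) = 41.9 × (1/2)^1.7364 ≈ 12.575 kBq.
Ga-68: 28.1 × (1/2)^(191/67.7) = 28.1 × (1/2)^2.8213 ≈ 3.9758 kBq.
Total = 12.575 + 3.9758 ≈ 16.551 kBq.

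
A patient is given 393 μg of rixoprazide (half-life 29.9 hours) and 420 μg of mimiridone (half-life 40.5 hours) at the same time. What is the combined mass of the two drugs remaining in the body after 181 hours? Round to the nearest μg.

25 μg

rixoprazide: 393 × (1/2)^(181/29.9) = 393 × (1/2)^6.0535 ≈ 5.917 μg.
mimiridone: 420 × (1/2)^(181/40.5) = 420 × (1/2)^4.4691 ≈ 18.963 μg.
Total = 5.917 + 18.963 ≈ 24.88 μg.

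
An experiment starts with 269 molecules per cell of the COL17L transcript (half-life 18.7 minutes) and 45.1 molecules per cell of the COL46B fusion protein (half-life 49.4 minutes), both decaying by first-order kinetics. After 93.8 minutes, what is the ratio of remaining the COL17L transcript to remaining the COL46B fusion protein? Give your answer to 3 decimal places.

0.687

COL17L transcript: 269 × (1/2)^(93.8/18.7) = 269 × (1/2)^5.016 ≈ 8.3133 molecules per cell.
COL46B fusion protein: 45.1 × (1/2)^(93.8/49.4) = 45.1 × (1/2)^1.8988 ≈ 12.094 molecules per cell.
Ratio ≈ 8.3133 / 12.094 ≈ 0.68737.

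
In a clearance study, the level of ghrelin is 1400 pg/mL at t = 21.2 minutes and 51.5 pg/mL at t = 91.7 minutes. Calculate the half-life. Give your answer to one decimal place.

14.8 minutes

Over Δt = 91.7 − 21.2 = 70.5 minutes, the level fell by a factor of 1400/51.5 ≈ 27.184.
n = log₂(27.184) ≈ 4.7647 half-lives, so t½ = 70.5/4.7647 ≈ 14.796 minutes.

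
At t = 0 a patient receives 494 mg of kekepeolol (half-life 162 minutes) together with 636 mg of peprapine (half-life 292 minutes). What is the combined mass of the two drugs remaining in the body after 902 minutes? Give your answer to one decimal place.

kekepeolol: 494 × (1/2)^(902/162) = 494 × (1/2)^5.5679 ≈ 10.414 mg.
peprapine: 636 × (1/2)^(902/292) = 636 × (1/2)^3.089 ≈ 74.742 mg.
Total = 10.414 + 74.742 ≈ 85.156 mg.

85.2 mg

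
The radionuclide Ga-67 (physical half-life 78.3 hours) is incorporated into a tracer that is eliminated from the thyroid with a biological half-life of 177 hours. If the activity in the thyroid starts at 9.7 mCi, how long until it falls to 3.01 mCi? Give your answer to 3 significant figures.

1/t_eff = 1/t_phys + 1/t_biol = 1/78.3 + 1/177 = 0.018421 per hour.
t_eff = 78.3 × 177 / (78.3 + 177) ≈ 54.286 hours.
n = log₂(9.7/3.01) ≈ 1.6882; t = 1.6882 × 54.286 ≈ 91.646 hours.

91.6 hours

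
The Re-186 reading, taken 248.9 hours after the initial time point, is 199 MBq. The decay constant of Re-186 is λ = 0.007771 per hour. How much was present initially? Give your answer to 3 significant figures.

1380 MBq

t½ = ln 2 / λ = 0.69315 / 0.007771 ≈ 89.197 hours.
Number of half-lives elapsed: n = 248.9/89.197 ≈ 2.7905.
A₀ = A × 2^n = 199 × 2^2.7905 = 199 × 6.9185 ≈ 1376.8 MBq.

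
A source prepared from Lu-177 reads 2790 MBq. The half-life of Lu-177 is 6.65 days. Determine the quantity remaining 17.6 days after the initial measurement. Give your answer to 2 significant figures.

Number of half-lives: n = 17.6/6.65 ≈ 2.6466.
Remaining = 2790 × (1/2)^2.6466 = 2790 × 0.15969 ≈ 445.55 MBq.

450 MBq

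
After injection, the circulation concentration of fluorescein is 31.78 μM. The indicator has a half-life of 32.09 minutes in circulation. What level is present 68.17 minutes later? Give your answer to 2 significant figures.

7.3 μM

Number of half-lives: n = 68.17/32.09 ≈ 2.1243.
Remaining = 31.78 × (1/2)^2.1243 = 31.78 × 0.22936 ≈ 7.2889 μM.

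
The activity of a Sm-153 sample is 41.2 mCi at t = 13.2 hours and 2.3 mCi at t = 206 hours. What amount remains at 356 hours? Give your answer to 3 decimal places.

0.244 mCi

Over Δt = 206 − 13.2 = 192.8 hours, the level fell by a factor of 41.2/2.3 ≈ 17.913.
n = log₂(17.913) ≈ 4.1629 half-lives, so t½ = 192.8/4.1629 ≈ 46.313 hours.
From t = 206 to t = 356: 2.3 × (1/2)^((356−206)/46.313) ≈ 0.24364 mCi.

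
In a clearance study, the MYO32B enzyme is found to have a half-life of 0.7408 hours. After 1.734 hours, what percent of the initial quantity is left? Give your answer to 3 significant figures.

n = 1.734/0.7408 ≈ 2.3407 half-lives.
Fraction remaining = (1/2)^2.3407 ≈ 0.19741, i.e. 19.741%.

19.7%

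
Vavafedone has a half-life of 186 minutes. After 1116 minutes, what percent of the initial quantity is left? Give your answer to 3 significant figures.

n = 1116/186 ≈ 6 half-lives.
Fraction remaining = (1/2)^6 ≈ 0.015625, i.e. 1.5625%.

1.56%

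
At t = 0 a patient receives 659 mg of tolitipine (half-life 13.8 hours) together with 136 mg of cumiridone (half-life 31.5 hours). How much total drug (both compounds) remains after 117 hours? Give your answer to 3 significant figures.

12.2 mg

tolitipine: 659 × (1/2)^(117/13.8) = 659 × (1/2)^8.4783 ≈ 1.8479 mg.
cumiridone: 136 × (1/2)^(117/31.5) = 136 × (1/2)^3.7143 ≈ 10.362 mg.
Total = 1.8479 + 10.362 ≈ 12.209 mg.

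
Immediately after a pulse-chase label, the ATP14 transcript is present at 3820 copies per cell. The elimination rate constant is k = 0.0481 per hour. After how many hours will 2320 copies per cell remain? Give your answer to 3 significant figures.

10.4 hours

t½ = ln 2 / k = 0.69315 / 0.0481 ≈ 14.411 hours.
Fraction remaining = 2320/3820 ≈ 0.60733.
n = log₂(3820/2320) = ln(1.6466)/ln 2 ≈ 0.71945 half-lives.
t = n × t½ = 0.71945 × 14.411 ≈ 10.368 hours.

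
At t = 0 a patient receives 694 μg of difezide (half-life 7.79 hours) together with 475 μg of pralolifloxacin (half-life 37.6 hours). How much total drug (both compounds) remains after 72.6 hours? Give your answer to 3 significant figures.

difezide: 694 × (1/2)^(72.6/7.79) = 694 × (1/2)^9.3196 ≈ 1.0861 μg.
pralolifloxacin: 475 × (1/2)^(72.6/37.6) = 475 × (1/2)^1.9309 ≈ 124.58 μg.
Total = 1.0861 + 124.58 ≈ 125.67 μg.

126 μg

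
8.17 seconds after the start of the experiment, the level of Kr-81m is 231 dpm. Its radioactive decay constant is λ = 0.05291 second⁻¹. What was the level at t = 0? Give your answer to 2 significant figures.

360 dpm

t½ = ln 2 / λ = 0.69315 / 0.05291 ≈ 13.1 seconds.
Number of half-lives elapsed: n = 8.17/13.1 ≈ 0.62364.
A₀ = A × 2^n = 231 × 2^0.62364 = 231 × 1.5408 ≈ 355.92 dpm.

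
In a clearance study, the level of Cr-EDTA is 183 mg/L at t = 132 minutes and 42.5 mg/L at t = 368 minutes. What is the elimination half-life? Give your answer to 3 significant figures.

Over Δt = 368 − 132 = 236 minutes, the level fell by a factor of 183/42.5 ≈ 4.3059.
n = log₂(4.3059) ≈ 2.1063 half-lives, so t½ = 236/2.1063 ≈ 112.04 minutes.

112 minutes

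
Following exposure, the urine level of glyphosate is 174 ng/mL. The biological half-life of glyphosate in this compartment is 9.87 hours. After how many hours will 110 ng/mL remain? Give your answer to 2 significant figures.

6.5 hours

Fraction remaining = 110/174 ≈ 0.63218.
n = log₂(174/110) = ln(1.5818)/ln 2 ≈ 0.66158 half-lives.
t = n × t½ = 0.66158 × 9.87 ≈ 6.5298 hours.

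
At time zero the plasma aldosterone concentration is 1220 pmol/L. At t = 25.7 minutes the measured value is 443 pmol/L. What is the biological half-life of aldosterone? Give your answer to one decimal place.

A/A₀ = 443/1220 ≈ 0.36311.
n = log₂(2.754) ≈ 1.4615 half-lives elapsed in 25.7 minutes.
t½ = 25.7/1.4615 ≈ 17.585 minutes.

17.6 minutes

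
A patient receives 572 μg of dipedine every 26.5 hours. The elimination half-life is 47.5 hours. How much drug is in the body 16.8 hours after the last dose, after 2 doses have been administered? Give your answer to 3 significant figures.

The 2 doses were given 43.3, 16.8 hours ago.
Total = 572·(1/2)^(43.3/47.5) + 572·(1/2)^(16.8/47.5)
      = 304.08 + 447.64 ≈ 751.71 μg.

752 μg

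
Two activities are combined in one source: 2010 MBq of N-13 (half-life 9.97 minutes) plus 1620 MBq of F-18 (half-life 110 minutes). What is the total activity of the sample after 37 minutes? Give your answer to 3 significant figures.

N-13: 2010 × (1/2)^(37/9.97) = 2010 × (1/2)^3.7111 ≈ 153.47 MBq.
F-18: 1620 × (1/2)^(37/110) = 1620 × (1/2)^0.33636 ≈ 1283.1 MBq.
Total = 153.47 + 1283.1 ≈ 1436.6 MBq.

1440 MBq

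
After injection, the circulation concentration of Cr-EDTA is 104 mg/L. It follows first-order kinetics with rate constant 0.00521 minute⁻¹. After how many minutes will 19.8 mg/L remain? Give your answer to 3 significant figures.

t½ = ln 2 / k = 0.69315 / 0.00521 ≈ 133.04 minutes.
Fraction remaining = 19.8/104 ≈ 0.19038.
n = log₂(104/19.8) = ln(5.2525)/ln 2 ≈ 2.393 half-lives.
t = n × t½ = 2.393 × 133.04 ≈ 318.37 minutes.

318 minutes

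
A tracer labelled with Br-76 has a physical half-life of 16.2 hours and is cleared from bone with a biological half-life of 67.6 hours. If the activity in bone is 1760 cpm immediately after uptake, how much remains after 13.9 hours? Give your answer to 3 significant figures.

842 cpm

1/t_eff = 1/t_phys + 1/t_biol = 1/16.2 + 1/67.6 = 0.076521 per hour.
t_eff = 16.2 × 67.6 / (16.2 + 67.6) ≈ 13.068 hours.
Remaining = 1760 × (1/2)^(13.9/13.068) = 1760 × (1/2)^1.0636 ≈ 842.02 cpm.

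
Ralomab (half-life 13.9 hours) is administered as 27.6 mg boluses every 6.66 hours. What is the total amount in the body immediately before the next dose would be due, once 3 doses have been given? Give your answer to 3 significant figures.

44.2 mg

The 3 doses were given 19.98, 13.32, 6.66 hours ago.
Total = 27.6·(1/2)^(19.98/13.9) + 27.6·(1/2)^(13.32/13.9) + 27.6·(1/2)^(6.66/13.9)
      = 10.191 + 14.205 + 19.8 ≈ 44.196 mg.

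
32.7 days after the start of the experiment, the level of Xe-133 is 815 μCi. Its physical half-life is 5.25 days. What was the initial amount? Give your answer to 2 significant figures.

Number of half-lives elapsed: n = 32.7/5.25 ≈ 6.2286.
A₀ = A × 2^n = 815 × 2^6.2286 = 815 × 74.987 ≈ 61115 μCi.

61000 μCi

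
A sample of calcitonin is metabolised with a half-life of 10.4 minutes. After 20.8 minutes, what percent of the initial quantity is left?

n = 20.8/10.4 ≈ 2 half-lives.
Fraction remaining = (1/2)^2 ≈ 0.25, i.e. 25%.

25%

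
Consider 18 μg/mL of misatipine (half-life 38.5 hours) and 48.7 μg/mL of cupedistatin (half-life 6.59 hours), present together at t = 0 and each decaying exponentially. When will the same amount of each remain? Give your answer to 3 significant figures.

Set 18·(1/2)^(t/38.5) = 48.7·(1/2)^(t/6.59).
Taking log₂: log₂(18/48.7) = t·(1/38.5 − 1/6.59).
log₂(0.36961) = -1.4359; 1/38.5 − 1/6.59 = -0.12577.
t = -1.4359 / -0.12577 ≈ 11.417 hours.

11.4 hours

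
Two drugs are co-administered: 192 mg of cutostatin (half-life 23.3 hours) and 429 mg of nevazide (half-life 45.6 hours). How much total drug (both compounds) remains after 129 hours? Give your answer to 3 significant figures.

64.5 mg

cutostatin: 192 × (1/2)^(129/23.3) = 192 × (1/2)^5.5365 ≈ 4.1367 mg.
nevazide: 429 × (1/2)^(129/45.6) = 429 × (1/2)^2.8289 ≈ 60.375 mg.
Total = 4.1367 + 60.375 ≈ 64.512 mg.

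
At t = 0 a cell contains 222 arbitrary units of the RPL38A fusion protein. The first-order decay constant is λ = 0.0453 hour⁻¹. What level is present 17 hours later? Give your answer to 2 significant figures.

100 arbitrary units

t½ = ln 2 / λ = 0.69315 / 0.0453 ≈ 15.301 hours.
Number of half-lives: n = 17/15.301 ≈ 1.111.
Remaining = 222 × (1/2)^1.111 = 222 × 0.46297 ≈ 102.78 arbitrary units.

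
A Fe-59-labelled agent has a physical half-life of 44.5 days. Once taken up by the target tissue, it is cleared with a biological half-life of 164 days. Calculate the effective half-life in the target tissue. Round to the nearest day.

35 days

1/t_eff = 1/t_phys + 1/t_biol = 1/44.5 + 1/164 = 0.028569 per day.
t_eff = 44.5 × 164 / (44.5 + 164) ≈ 35.002 days.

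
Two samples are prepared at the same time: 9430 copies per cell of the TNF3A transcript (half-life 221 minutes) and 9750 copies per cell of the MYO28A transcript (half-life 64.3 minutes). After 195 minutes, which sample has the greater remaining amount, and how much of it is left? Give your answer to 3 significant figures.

TNF3A transcript, 5120 copies per cell

TNF3A transcript: 9430 × (1/2)^0.88235 ≈ 5115.6 copies per cell.
MYO28A transcript: 9750 × (1/2)^3.0327 ≈ 1191.5 copies per cell.
TNF3A transcript has more remaining, at ≈ 5115.6 copies per cell.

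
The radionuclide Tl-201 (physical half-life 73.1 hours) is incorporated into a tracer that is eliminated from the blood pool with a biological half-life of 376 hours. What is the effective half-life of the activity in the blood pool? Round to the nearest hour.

1/t_eff = 1/t_phys + 1/t_biol = 1/73.1 + 1/376 = 0.016339 per hour.
t_eff = 73.1 × 376 / (73.1 + 376) ≈ 61.202 hours.

61 hours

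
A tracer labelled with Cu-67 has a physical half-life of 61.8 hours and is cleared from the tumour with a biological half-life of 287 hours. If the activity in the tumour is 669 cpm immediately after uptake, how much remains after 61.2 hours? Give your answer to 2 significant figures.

1/t_eff = 1/t_phys + 1/t_biol = 1/61.8 + 1/287 = 0.019666 per hour.
t_eff = 61.8 × 287 / (61.8 + 287) ≈ 50.85 hours.
Remaining = 669 × (1/2)^(61.2/50.85) = 669 × (1/2)^1.2035 ≈ 290.49 cpm.

290 cpm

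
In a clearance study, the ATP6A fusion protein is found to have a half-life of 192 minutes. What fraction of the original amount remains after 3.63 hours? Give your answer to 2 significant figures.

0.46

3.63 hours = 217.8 minutes.
n = 217.8/192 ≈ 1.1344 half-lives.
Fraction remaining = (1/2)^1.1344 ≈ 0.45553.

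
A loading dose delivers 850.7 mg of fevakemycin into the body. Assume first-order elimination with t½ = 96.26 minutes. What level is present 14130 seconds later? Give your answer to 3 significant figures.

Convert the elapsed time: 14130 seconds = 235.5 minutes.
Number of half-lives: n = 235.5/96.26 ≈ 2.4465.
Remaining = 850.7 × (1/2)^2.4465 = 850.7 × 0.18346 ≈ 156.07 mg.

156 mg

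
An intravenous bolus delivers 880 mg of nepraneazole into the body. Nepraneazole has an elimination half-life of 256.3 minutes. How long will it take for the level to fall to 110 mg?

110/880 = 1/8, so 3 half-lives have elapsed.
t = 3 × 256.3 = 768.9 minutes.

768.9 minutes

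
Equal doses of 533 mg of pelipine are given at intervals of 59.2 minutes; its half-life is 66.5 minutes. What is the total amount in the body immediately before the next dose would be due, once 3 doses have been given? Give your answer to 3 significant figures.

The 3 doses were given 177.6, 118.4, 59.2 minutes ago.
Total = 533·(1/2)^(177.6/66.5) + 533·(1/2)^(118.4/66.5) + 533·(1/2)^(59.2/66.5)
      = 83.709 + 155.15 + 287.57 ≈ 526.43 mg.

526 mg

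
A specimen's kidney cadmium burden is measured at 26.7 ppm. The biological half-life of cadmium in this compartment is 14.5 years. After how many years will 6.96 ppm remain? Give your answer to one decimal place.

Fraction remaining = 6.96/26.7 ≈ 0.26067.
n = log₂(26.7/6.96) = ln(3.8362)/ln 2 ≈ 1.9397 half-lives.
t = n × t½ = 1.9397 × 14.5 ≈ 28.125 years.

28.1 years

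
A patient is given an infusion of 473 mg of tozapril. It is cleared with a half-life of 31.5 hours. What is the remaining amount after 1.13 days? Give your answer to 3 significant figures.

Convert the elapsed time: 1.13 days = 27.12 hours.
Number of half-lives: n = 27.12/31.5 ≈ 0.86095.
Remaining = 473 × (1/2)^0.86095 = 473 × 0.55059 ≈ 260.43 mg.

260 mg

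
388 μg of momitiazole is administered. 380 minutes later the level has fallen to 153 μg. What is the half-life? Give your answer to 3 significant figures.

283 minutes

A/A₀ = 153/388 ≈ 0.39433.
n = log₂(2.5359) ≈ 1.3425 half-lives elapsed in 380 minutes.
t½ = 380/1.3425 ≈ 283.05 minutes.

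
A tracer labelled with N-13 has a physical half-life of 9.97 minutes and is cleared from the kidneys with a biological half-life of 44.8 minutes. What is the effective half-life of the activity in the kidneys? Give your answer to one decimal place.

8.2 minutes

1/t_eff = 1/t_phys + 1/t_biol = 1/9.97 + 1/44.8 = 0.12262 per minute.
t_eff = 9.97 × 44.8 / (9.97 + 44.8) ≈ 8.1551 minutes.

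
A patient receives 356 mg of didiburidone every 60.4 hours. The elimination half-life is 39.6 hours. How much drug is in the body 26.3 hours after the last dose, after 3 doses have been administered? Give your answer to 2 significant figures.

The 3 doses were given 147.1, 86.7, 26.3 hours ago.
Total = 356·(1/2)^(147.1/39.6) + 356·(1/2)^(86.7/39.6) + 356·(1/2)^(26.3/39.6)
      = 27.116 + 78.051 + 224.66 ≈ 329.83 mg.

330 mg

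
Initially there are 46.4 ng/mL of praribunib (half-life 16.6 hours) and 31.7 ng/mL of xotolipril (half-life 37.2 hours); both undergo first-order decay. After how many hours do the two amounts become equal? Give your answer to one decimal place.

16.5 hours

Set 46.4·(1/2)^(t/16.6) = 31.7·(1/2)^(t/37.2).
Taking log₂: log₂(46.4/31.7) = t·(1/16.6 − 1/37.2).
log₂(1.4637) = 0.54964; 1/16.6 − 1/37.2 = 0.033359.
t = 0.54964 / 0.033359 ≈ 16.476 hours.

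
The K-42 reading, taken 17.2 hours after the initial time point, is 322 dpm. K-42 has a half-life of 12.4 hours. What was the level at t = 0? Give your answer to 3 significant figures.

Number of half-lives elapsed: n = 17.2/12.4 ≈ 1.3871.
A₀ = A × 2^n = 322 × 2^1.3871 = 322 × 2.6155 ≈ 842.2 dpm.

842 dpm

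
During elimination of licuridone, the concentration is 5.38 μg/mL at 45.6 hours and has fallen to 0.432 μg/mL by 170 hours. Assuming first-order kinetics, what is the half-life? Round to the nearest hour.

34 hours

Over Δt = 170 − 45.6 = 124.4 hours, the level fell by a factor of 5.38/0.432 ≈ 12.454.
n = log₂(12.454) ≈ 3.6385 half-lives, so t½ = 124.4/3.6385 ≈ 34.19 hours.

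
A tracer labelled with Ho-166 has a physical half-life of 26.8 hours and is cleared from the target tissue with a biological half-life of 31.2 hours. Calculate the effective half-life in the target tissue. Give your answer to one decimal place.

14.4 hours

1/t_eff = 1/t_phys + 1/t_biol = 1/26.8 + 1/31.2 = 0.069365 per hour.
t_eff = 26.8 × 31.2 / (26.8 + 31.2) ≈ 14.417 hours.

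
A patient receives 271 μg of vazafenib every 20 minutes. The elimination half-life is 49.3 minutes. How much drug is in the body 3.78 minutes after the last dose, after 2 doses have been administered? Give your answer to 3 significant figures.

451 μg

The 2 doses were given 23.78, 3.78 minutes ago.
Total = 271·(1/2)^(23.78/49.3) + 271·(1/2)^(3.78/49.3)
      = 193.98 + 256.97 ≈ 450.96 μg.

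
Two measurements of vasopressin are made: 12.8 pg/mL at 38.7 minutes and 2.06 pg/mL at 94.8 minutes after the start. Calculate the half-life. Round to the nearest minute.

Over Δt = 94.8 − 38.7 = 56.1 minutes, the level fell by a factor of 12.8/2.06 ≈ 6.2136.
n = log₂(6.2136) ≈ 2.6354 half-lives, so t½ = 56.1/2.6354 ≈ 21.287 minutes.

21 minutes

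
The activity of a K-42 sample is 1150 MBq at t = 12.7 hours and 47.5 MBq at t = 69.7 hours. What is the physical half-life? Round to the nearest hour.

12 hours

Over Δt = 69.7 − 12.7 = 57 hours, the level fell by a factor of 1150/47.5 ≈ 24.211.
n = log₂(24.211) ≈ 4.5976 half-lives, so t½ = 57/4.5976 ≈ 12.398 hours.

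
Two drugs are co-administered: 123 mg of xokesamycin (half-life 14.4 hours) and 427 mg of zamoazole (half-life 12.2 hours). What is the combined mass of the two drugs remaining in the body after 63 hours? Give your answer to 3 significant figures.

17.8 mg

xokesamycin: 123 × (1/2)^(63/14.4) = 123 × (1/2)^4.375 ≈ 5.9279 mg.
zamoazole: 427 × (1/2)^(63/12.2) = 427 × (1/2)^5.1639 ≈ 11.91 mg.
Total = 5.9279 + 11.91 ≈ 17.838 mg.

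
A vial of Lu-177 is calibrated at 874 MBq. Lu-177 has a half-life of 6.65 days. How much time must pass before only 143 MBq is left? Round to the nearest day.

Fraction remaining = 143/874 ≈ 0.16362.
n = log₂(874/143) = ln(6.1119)/ln 2 ≈ 2.6116 half-lives.
t = n × t½ = 2.6116 × 6.65 ≈ 17.367 days.

17 days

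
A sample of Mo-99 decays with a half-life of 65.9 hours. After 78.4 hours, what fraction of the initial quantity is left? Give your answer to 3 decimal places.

n = 78.4/65.9 ≈ 1.1897 half-lives.
Fraction remaining = (1/2)^1.1897 ≈ 0.4384.

0.438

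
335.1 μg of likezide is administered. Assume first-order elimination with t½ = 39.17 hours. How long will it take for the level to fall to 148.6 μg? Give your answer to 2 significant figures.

Fraction remaining = 148.6/335.1 ≈ 0.44345.
n = log₂(335.1/148.6) = ln(2.255)/ln 2 ≈ 1.1732 half-lives.
t = n × t½ = 1.1732 × 39.17 ≈ 45.953 hours.

46 hours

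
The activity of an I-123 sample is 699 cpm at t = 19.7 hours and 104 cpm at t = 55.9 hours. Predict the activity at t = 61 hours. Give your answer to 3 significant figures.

79.5 cpm

Over Δt = 55.9 − 19.7 = 36.2 hours, the level fell by a factor of 699/104 ≈ 6.7212.
n = log₂(6.7212) ≈ 2.7487 half-lives, so t½ = 36.2/2.7487 ≈ 13.17 hours.
From t = 55.9 to t = 61: 104 × (1/2)^((61−55.9)/13.17) ≈ 79.517 cpm.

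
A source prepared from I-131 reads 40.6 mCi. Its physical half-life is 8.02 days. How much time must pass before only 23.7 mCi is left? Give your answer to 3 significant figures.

6.23 days

Fraction remaining = 23.7/40.6 ≈ 0.58374.
n = log₂(40.6/23.7) = ln(1.7131)/ln 2 ≈ 0.77659 half-lives.
t = n × t½ = 0.77659 × 8.02 ≈ 6.2283 days.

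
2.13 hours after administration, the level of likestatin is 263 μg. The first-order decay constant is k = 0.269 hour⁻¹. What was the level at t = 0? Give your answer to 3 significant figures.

t½ = ln 2 / k = 0.69315 / 0.269 ≈ 2.5768 hours.
Number of half-lives elapsed: n = 2.13/2.5768 ≈ 0.82662.
A₀ = A × 2^n = 263 × 2^0.82662 = 263 × 1.7735 ≈ 466.44 μg.

466 μg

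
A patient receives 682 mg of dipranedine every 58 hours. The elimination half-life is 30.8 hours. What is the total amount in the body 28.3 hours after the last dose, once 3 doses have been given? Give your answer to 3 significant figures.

The 3 doses were given 144.3, 86.3, 28.3 hours ago.
Total = 682·(1/2)^(144.3/30.8) + 682·(1/2)^(86.3/30.8) + 682·(1/2)^(28.3/30.8)
      = 26.512 + 97.794 + 360.74 ≈ 485.04 mg.

485 mg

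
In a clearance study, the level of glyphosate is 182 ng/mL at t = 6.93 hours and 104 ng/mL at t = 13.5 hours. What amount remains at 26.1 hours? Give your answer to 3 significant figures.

35.6 ng/mL

Over Δt = 13.5 − 6.93 = 6.57 hours, the level fell by a factor of 182/104 ≈ 1.75.
n = log₂(1.75) ≈ 0.80735 half-lives, so t½ = 6.57/0.80735 ≈ 8.1377 hours.
From t = 13.5 to t = 26.1: 104 × (1/2)^((26.1−13.5)/8.1377) ≈ 35.558 ng/mL.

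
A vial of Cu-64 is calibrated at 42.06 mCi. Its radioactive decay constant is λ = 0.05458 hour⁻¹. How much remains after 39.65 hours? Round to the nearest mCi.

5 mCi

t½ = ln 2 / λ = 0.69315 / 0.05458 ≈ 12.7 hours.
Number of half-lives: n = 39.65/12.7 ≈ 3.1221.
Remaining = 42.06 × (1/2)^3.1221 = 42.06 × 0.11485 ≈ 4.8307 mCi.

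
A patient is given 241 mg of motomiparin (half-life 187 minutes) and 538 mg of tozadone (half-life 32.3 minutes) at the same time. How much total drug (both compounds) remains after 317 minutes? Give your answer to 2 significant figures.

motomiparin: 241 × (1/2)^(317/187) = 241 × (1/2)^1.6952 ≈ 74.424 mg.
tozadone: 538 × (1/2)^(317/32.3) = 538 × (1/2)^9.8142 ≈ 0.59759 mg.
Total = 74.424 + 0.59759 ≈ 75.022 mg.

75 mg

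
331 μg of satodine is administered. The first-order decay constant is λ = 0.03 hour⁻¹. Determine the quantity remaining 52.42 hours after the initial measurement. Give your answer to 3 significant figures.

68.7 μg

t½ = ln 2 / λ = 0.69315 / 0.03 ≈ 23.105 hours.
Number of half-lives: n = 52.42/23.105 ≈ 2.2688.
Remaining = 331 × (1/2)^2.2688 = 331 × 0.2075 ≈ 68.684 μg.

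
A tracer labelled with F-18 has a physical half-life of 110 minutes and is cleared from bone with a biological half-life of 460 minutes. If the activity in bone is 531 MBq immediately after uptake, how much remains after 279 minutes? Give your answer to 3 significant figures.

1/t_eff = 1/t_phys + 1/t_biol = 1/110 + 1/460 = 0.011265 per minute.
t_eff = 110 × 460 / (110 + 460) ≈ 88.772 minutes.
Remaining = 531 × (1/2)^(279/88.772) = 531 × (1/2)^3.1429 ≈ 60.116 MBq.

60.1 MBq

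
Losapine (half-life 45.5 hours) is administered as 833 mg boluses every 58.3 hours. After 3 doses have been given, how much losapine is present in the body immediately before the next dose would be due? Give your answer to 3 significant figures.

542 mg

The 3 doses were given 174.9, 116.6, 58.3 hours ago.
Total = 833·(1/2)^(174.9/45.5) + 833·(1/2)^(116.6/45.5) + 833·(1/2)^(58.3/45.5)
      = 58.009 + 141 + 342.71 ≈ 541.72 mg.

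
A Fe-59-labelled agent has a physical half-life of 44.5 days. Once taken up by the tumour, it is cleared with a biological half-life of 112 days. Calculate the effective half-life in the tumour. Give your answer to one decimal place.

1/t_eff = 1/t_phys + 1/t_biol = 1/44.5 + 1/112 = 0.0314 per day.
t_eff = 44.5 × 112 / (44.5 + 112) ≈ 31.847 days.

31.8 days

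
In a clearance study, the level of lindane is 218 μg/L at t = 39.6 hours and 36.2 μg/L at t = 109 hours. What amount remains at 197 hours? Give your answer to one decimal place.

Over Δt = 109 − 39.6 = 69.4 hours, the level fell by a factor of 218/36.2 ≈ 6.0221.
n = log₂(6.0221) ≈ 2.5903 half-lives, so t½ = 69.4/2.5903 ≈ 26.793 hours.
From t = 109 to t = 197: 36.2 × (1/2)^((197−109)/26.793) ≈ 3.7152 μg/L.

3.7 μg/L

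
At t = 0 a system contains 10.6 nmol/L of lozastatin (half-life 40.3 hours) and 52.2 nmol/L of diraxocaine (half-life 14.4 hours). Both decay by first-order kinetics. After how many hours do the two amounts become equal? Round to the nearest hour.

52 hours

Set 10.6·(1/2)^(t/40.3) = 52.2·(1/2)^(t/14.4).
Taking log₂: log₂(10.6/52.2) = t·(1/40.3 − 1/14.4).
log₂(0.20307) = -2.3; 1/40.3 − 1/14.4 = -0.044631.
t = -2.3 / -0.044631 ≈ 51.534 hours.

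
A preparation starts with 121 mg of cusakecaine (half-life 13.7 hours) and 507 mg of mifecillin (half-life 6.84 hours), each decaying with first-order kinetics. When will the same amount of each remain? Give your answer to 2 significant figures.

Set 121·(1/2)^(t/13.7) = 507·(1/2)^(t/6.84).
Taking log₂: log₂(121/507) = t·(1/13.7 − 1/6.84).
log₂(0.23866) = -2.067; 1/13.7 − 1/6.84 = -0.073206.
t = -2.067 / -0.073206 ≈ 28.235 hours.

28 hours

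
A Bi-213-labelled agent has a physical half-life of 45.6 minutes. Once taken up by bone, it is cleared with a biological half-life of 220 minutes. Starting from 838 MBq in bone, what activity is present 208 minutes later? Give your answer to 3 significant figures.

18.4 MBq

1/t_eff = 1/t_phys + 1/t_biol = 1/45.6 + 1/220 = 0.026475 per minute.
t_eff = 45.6 × 220 / (45.6 + 220) ≈ 37.771 minutes.
Remaining = 838 × (1/2)^(208/37.771) = 838 × (1/2)^5.5069 ≈ 18.43 MBq.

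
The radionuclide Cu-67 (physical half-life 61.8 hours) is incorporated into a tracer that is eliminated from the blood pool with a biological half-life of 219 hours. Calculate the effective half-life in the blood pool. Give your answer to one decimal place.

48.2 hours

1/t_eff = 1/t_phys + 1/t_biol = 1/61.8 + 1/219 = 0.020747 per hour.
t_eff = 61.8 × 219 / (61.8 + 219) ≈ 48.199 hours.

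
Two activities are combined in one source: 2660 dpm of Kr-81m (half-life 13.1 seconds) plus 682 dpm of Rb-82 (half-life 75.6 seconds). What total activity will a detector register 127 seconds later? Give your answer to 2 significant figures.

Kr-81m: 2660 × (1/2)^(127/13.1) = 2660 × (1/2)^9.6947 ≈ 3.21 dpm.
Rb-82: 682 × (1/2)^(127/75.6) = 682 × (1/2)^1.6799 ≈ 212.86 dpm.
Total = 3.21 + 212.86 ≈ 216.07 dpm.

220 dpm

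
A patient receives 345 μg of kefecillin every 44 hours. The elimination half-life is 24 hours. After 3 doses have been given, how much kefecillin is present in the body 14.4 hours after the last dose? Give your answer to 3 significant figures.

309 μg

The 3 doses were given 102.4, 58.4, 14.4 hours ago.
Total = 345·(1/2)^(102.4/24) + 345·(1/2)^(58.4/24) + 345·(1/2)^(14.4/24)
      = 17.924 + 63.872 + 227.62 ≈ 309.41 μg.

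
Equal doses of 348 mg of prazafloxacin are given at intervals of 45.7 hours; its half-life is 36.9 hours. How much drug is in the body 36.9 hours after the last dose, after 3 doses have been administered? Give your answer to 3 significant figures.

279 mg

The 3 doses were given 128.3, 82.6, 36.9 hours ago.
Total = 348·(1/2)^(128.3/36.9) + 348·(1/2)^(82.6/36.9) + 348·(1/2)^(36.9/36.9)
      = 31.254 + 73.744 + 174 ≈ 279 mg.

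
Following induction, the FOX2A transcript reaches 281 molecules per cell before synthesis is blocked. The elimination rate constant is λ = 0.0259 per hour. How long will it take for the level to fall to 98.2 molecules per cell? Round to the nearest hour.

41 hours

t½ = ln 2 / λ = 0.69315 / 0.0259 ≈ 26.762 hours.
Fraction remaining = 98.2/281 ≈ 0.34947.
n = log₂(281/98.2) = ln(2.8615)/ln 2 ≈ 1.5168 half-lives.
t = n × t½ = 1.5168 × 26.762 ≈ 40.593 hours.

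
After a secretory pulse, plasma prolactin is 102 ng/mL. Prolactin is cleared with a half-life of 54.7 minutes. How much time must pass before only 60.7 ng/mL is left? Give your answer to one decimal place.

41.0 minutes

Fraction remaining = 60.7/102 ≈ 0.5951.
n = log₂(102/60.7) = ln(1.6804)/ln 2 ≈ 0.7488 half-lives.
t = n × t½ = 0.7488 × 54.7 ≈ 40.959 minutes.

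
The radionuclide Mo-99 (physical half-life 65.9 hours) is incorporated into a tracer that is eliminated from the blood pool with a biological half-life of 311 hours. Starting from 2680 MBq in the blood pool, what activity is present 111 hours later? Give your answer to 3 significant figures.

651 MBq

1/t_eff = 1/t_phys + 1/t_biol = 1/65.9 + 1/311 = 0.01839 per hour.
t_eff = 65.9 × 311 / (65.9 + 311) ≈ 54.378 hours.
Remaining = 2680 × (1/2)^(111/54.378) = 2680 × (1/2)^2.0413 ≈ 651.1 MBq.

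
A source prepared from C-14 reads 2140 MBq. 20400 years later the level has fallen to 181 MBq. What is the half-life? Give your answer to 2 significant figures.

A/A₀ = 181/2140 ≈ 0.084579.
n = log₂(11.823) ≈ 3.5635 half-lives elapsed in 20400 years.
t½ = 20400/3.5635 ≈ 5724.6 years.

5700 years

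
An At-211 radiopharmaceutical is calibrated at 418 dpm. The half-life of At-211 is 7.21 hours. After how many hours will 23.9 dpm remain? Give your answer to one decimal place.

29.8 hours

Fraction remaining = 23.9/418 ≈ 0.057177.
n = log₂(418/23.9) = ln(17.49)/ln 2 ≈ 4.1284 half-lives.
t = n × t½ = 4.1284 × 7.21 ≈ 29.766 hours.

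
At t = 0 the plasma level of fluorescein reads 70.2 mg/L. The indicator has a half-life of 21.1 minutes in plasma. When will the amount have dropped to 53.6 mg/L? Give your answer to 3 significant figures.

8.21 minutes

Fraction remaining = 53.6/70.2 ≈ 0.76353.
n = log₂(70.2/53.6) = ln(1.3097)/ln 2 ≈ 0.38924 half-lives.
t = n × t½ = 0.38924 × 21.1 ≈ 8.2129 minutes.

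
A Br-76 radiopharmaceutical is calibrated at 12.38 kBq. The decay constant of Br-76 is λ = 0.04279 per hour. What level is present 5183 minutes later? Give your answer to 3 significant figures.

0.307 kBq

t½ = ln 2 / λ = 0.69315 / 0.04279 ≈ 16.199 hours.
Convert the elapsed time: 5183 minutes = 86.3833 hours.
Number of half-lives: n = 86.3833/16.199 ≈ 5.3327.
Remaining = 12.38 × (1/2)^5.3327 = 12.38 × 0.024814 ≈ 0.3072 kBq.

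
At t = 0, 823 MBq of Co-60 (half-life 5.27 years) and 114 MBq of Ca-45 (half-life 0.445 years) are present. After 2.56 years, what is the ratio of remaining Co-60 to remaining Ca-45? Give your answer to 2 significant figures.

Co-60: 823 × (1/2)^(2.56/5.27) = 823 × (1/2)^0.48577 ≈ 587.72 MBq.
Ca-45: 114 × (1/2)^(2.56/0.445) = 114 × (1/2)^5.7528 ≈ 2.1142 MBq.
Ratio ≈ 587.72 / 2.1142 ≈ 277.99.

280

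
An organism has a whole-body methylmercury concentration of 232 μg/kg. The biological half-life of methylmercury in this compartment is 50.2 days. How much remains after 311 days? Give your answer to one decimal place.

Number of half-lives: n = 311/50.2 ≈ 6.1952.
Remaining = 232 × (1/2)^6.1952 = 232 × 0.013648 ≈ 3.1662 μg/kg.

3.2 μg/kg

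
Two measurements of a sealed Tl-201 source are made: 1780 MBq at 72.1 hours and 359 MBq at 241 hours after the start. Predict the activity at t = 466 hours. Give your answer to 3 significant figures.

42.5 MBq

Over Δt = 241 − 72.1 = 168.9 hours, the level fell by a factor of 1780/359 ≈ 4.9582.
n = log₂(4.9582) ≈ 2.3098 half-lives, so t½ = 168.9/2.3098 ≈ 73.123 hours.
From t = 241 to t = 466: 359 × (1/2)^((466−241)/73.123) ≈ 42.542 MBq.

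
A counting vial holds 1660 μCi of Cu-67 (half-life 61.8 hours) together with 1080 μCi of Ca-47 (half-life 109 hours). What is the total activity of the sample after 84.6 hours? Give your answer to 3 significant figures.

1270 μCi

Cu-67: 1660 × (1/2)^(84.6/61.8) = 1660 × (1/2)^1.3689 ≈ 642.72 μCi.
Ca-47: 1080 × (1/2)^(84.6/109) = 1080 × (1/2)^0.77615 ≈ 630.64 μCi.
Total = 642.72 + 630.64 ≈ 1273.4 μCi.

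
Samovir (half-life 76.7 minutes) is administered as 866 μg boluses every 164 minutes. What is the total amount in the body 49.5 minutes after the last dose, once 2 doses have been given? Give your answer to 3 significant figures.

The 2 doses were given 213.5, 49.5 minutes ago.
Total = 866·(1/2)^(213.5/76.7) + 866·(1/2)^(49.5/76.7)
      = 125.77 + 553.66 ≈ 679.43 μg.

679 μg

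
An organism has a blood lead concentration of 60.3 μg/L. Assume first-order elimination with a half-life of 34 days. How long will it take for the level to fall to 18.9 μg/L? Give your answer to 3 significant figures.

56.9 days

Fraction remaining = 18.9/60.3 ≈ 0.31343.
n = log₂(60.3/18.9) = ln(3.1905)/ln 2 ≈ 1.6738 half-lives.
t = n × t½ = 1.6738 × 34 ≈ 56.908 days.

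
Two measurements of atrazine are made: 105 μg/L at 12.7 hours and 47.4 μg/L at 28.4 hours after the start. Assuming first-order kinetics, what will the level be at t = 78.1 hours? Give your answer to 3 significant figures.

Over Δt = 28.4 − 12.7 = 15.7 hours, the level fell by a factor of 105/47.4 ≈ 2.2152.
n = log₂(2.2152) ≈ 1.1474 half-lives, so t½ = 15.7/1.1474 ≈ 13.683 hours.
From t = 28.4 to t = 78.1: 47.4 × (1/2)^((78.1−28.4)/13.683) ≈ 3.8225 μg/L.

3.82 μg/L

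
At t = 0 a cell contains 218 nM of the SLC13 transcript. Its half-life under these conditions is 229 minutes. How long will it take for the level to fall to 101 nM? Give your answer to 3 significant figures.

254 minutes

Fraction remaining = 101/218 ≈ 0.4633.
n = log₂(218/101) = ln(2.1584)/ln 2 ≈ 1.11 half-lives.
t = n × t½ = 1.11 × 229 ≈ 254.18 minutes.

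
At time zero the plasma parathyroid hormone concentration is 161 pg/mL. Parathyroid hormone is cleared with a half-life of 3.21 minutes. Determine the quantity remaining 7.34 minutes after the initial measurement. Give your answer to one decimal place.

Number of half-lives: n = 7.34/3.21 ≈ 2.2866.
Remaining = 161 × (1/2)^2.2866 = 161 × 0.20496 ≈ 32.998 pg/mL.

33.0 pg/mL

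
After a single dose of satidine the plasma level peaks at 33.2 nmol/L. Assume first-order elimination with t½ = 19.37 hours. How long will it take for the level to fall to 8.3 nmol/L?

8.3/33.2 = 1/4, so 2 half-lives have elapsed.
t = 2 × 19.37 = 38.74 hours.

38.74 hours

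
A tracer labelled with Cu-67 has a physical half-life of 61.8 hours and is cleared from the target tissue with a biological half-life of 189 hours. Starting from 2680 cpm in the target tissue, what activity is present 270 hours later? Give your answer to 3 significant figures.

1/t_eff = 1/t_phys + 1/t_biol = 1/61.8 + 1/189 = 0.021472 per hour.
t_eff = 61.8 × 189 / (61.8 + 189) ≈ 46.572 hours.
Remaining = 2680 × (1/2)^(270/46.572) = 2680 × (1/2)^5.7975 ≈ 48.185 cpm.

48.2 cpm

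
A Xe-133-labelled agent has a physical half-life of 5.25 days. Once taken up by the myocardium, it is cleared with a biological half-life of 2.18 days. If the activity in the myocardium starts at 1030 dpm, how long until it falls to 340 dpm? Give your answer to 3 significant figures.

2.46 days

1/t_eff = 1/t_phys + 1/t_biol = 1/5.25 + 1/2.18 = 0.64919 per day.
t_eff = 5.25 × 2.18 / (5.25 + 2.18) ≈ 1.5404 days.
n = log₂(1030/340) ≈ 1.599; t = 1.599 × 1.5404 ≈ 2.4631 days.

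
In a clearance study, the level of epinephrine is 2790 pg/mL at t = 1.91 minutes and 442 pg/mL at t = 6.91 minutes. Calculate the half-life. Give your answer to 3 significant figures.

Over Δt = 6.91 − 1.91 = 5 minutes, the level fell by a factor of 2790/442 ≈ 6.3122.
n = log₂(6.3122) ≈ 2.6581 half-lives, so t½ = 5/2.6581 ≈ 1.881 minutes.

1.88 minutes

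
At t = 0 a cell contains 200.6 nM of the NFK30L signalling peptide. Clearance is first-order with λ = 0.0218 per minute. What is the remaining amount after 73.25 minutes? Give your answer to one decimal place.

t½ = ln 2 / λ = 0.69315 / 0.0218 ≈ 31.796 minutes.
Number of half-lives: n = 73.25/31.796 ≈ 2.3038.
Remaining = 200.6 × (1/2)^2.3038 = 200.6 × 0.20253 ≈ 40.628 nM.

40.6 nM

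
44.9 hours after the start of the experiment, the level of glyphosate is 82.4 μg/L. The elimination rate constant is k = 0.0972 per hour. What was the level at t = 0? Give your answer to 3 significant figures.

6480 μg/L

t½ = ln 2 / k = 0.69315 / 0.0972 ≈ 7.1311 hours.
Number of half-lives elapsed: n = 44.9/7.1311 ≈ 6.2963.
A₀ = A × 2^n = 82.4 × 2^6.2963 = 82.4 × 78.593 ≈ 6476 μg/L.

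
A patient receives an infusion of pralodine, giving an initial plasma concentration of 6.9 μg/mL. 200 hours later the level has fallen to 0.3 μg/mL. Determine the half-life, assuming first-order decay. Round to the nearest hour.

A/A₀ = 0.3/6.9 ≈ 0.043478.
n = log₂(23) ≈ 4.5236 half-lives elapsed in 200 hours.
t½ = 200/4.5236 ≈ 44.213 hours.

44 hours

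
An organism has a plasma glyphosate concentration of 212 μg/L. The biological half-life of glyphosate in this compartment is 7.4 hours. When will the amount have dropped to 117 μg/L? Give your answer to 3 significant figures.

Fraction remaining = 117/212 ≈ 0.55189.
n = log₂(212/117) = ln(1.812)/ln 2 ≈ 0.85756 half-lives.
t = n × t½ = 0.85756 × 7.4 ≈ 6.3459 hours.

6.35 hours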